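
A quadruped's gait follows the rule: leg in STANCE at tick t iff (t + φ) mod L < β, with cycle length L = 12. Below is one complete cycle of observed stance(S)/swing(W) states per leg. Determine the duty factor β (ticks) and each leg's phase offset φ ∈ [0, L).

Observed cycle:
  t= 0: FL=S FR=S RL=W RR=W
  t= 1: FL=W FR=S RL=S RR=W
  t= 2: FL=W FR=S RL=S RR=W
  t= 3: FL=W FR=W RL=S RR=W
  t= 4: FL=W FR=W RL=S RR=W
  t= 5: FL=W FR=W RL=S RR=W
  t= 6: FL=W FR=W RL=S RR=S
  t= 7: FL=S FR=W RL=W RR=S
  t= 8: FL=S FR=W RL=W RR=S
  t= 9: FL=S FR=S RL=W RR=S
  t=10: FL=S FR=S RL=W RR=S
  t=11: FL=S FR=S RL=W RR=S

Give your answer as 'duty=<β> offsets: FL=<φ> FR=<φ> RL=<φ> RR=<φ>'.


duty=6 offsets: FL=5 FR=3 RL=11 RR=6

duty β = stance ticks per leg = 6
FL: stance ticks = 6; W→S at t=7 → φ=5
FR: stance ticks = 6; W→S at t=9 → φ=3
RL: stance ticks = 6; W→S at t=1 → φ=11
RR: stance ticks = 6; W→S at t=6 → φ=6


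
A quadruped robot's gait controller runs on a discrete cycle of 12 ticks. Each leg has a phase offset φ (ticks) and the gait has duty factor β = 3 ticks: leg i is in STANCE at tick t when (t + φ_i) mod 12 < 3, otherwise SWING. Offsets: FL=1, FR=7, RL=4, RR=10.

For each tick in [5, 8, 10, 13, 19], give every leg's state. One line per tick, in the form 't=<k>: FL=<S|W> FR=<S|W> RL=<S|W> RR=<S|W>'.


t=5: FL=W FR=S RL=W RR=W
t=8: FL=W FR=W RL=S RR=W
t=10: FL=W FR=W RL=S RR=W
t=13: FL=S FR=W RL=W RR=W
t=19: FL=W FR=S RL=W RR=W

t=5: phase=(6,0,9,3) vs β=3 → FL=W FR=S RL=W RR=W
t=8: phase=(9,3,0,6) vs β=3 → FL=W FR=W RL=S RR=W
t=10: phase=(11,5,2,8) vs β=3 → FL=W FR=W RL=S RR=W
t=13: phase=(2,8,5,11) vs β=3 → FL=S FR=W RL=W RR=W
t=19: phase=(8,2,11,5) vs β=3 → FL=W FR=S RL=W RR=W


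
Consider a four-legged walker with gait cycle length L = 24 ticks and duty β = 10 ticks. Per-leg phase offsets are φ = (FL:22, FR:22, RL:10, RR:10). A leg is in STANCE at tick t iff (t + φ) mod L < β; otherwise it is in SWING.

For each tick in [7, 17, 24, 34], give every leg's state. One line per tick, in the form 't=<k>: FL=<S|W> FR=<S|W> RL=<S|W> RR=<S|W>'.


t=7: FL=S FR=S RL=W RR=W
t=17: FL=W FR=W RL=S RR=S
t=24: FL=W FR=W RL=W RR=W
t=34: FL=S FR=S RL=W RR=W

t=7: phase=(5,5,17,17) vs β=10 → FL=S FR=S RL=W RR=W
t=17: phase=(15,15,3,3) vs β=10 → FL=W FR=W RL=S RR=S
t=24: phase=(22,22,10,10) vs β=10 → FL=W FR=W RL=W RR=W
t=34: phase=(8,8,20,20) vs β=10 → FL=S FR=S RL=W RR=W


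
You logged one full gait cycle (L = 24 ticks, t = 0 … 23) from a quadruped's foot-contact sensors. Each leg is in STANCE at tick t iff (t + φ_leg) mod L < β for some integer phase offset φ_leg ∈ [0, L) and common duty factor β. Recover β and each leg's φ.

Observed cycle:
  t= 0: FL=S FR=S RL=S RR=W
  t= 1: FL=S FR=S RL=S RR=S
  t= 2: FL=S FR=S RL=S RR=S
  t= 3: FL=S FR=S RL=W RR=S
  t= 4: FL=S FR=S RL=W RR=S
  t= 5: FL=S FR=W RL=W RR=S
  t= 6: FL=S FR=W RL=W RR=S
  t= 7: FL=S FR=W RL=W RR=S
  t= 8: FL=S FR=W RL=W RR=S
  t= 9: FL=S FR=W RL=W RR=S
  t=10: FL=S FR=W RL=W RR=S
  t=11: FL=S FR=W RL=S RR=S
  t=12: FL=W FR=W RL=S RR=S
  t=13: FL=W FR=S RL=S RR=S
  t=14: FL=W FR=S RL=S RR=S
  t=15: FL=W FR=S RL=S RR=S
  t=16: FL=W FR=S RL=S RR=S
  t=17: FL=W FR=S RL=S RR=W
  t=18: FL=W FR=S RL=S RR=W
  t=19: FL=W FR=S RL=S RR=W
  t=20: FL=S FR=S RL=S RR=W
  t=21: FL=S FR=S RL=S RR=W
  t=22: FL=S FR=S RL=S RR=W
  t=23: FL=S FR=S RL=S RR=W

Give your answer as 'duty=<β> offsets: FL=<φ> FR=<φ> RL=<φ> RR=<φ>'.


duty β = stance ticks per leg = 16
FL: stance ticks = 16; W→S at t=20 → φ=4
FR: stance ticks = 16; W→S at t=13 → φ=11
RL: stance ticks = 16; W→S at t=11 → φ=13
RR: stance ticks = 16; W→S at t=1 → φ=23

duty=16 offsets: FL=4 FR=11 RL=13 RR=23


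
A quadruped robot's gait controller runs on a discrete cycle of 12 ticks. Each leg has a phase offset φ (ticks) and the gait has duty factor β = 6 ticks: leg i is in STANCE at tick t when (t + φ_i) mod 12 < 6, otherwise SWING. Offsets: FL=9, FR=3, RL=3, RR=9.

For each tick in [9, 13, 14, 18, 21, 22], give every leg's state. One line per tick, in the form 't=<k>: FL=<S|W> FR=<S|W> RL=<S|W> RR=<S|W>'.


t=9: FL=W FR=S RL=S RR=W
t=13: FL=W FR=S RL=S RR=W
t=14: FL=W FR=S RL=S RR=W
t=18: FL=S FR=W RL=W RR=S
t=21: FL=W FR=S RL=S RR=W
t=22: FL=W FR=S RL=S RR=W

t=9: phase=(6,0,0,6) vs β=6 → FL=W FR=S RL=S RR=W
t=13: phase=(10,4,4,10) vs β=6 → FL=W FR=S RL=S RR=W
t=14: phase=(11,5,5,11) vs β=6 → FL=W FR=S RL=S RR=W
t=18: phase=(3,9,9,3) vs β=6 → FL=S FR=W RL=W RR=S
t=21: phase=(6,0,0,6) vs β=6 → FL=W FR=S RL=S RR=W
t=22: phase=(7,1,1,7) vs β=6 → FL=W FR=S RL=S RR=W


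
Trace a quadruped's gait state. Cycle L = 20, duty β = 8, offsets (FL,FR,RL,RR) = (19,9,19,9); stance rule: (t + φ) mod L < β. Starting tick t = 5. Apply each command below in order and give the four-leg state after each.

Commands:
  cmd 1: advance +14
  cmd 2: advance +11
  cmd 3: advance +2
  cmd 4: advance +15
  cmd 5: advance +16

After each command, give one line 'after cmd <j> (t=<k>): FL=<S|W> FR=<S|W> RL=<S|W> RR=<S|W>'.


after cmd 1 (t=19): FL=W FR=W RL=W RR=W
after cmd 2 (t=30): FL=W FR=W RL=W RR=W
after cmd 3 (t=32): FL=W FR=S RL=W RR=S
after cmd 4 (t=47): FL=S FR=W RL=S RR=W
after cmd 5 (t=63): FL=S FR=W RL=S RR=W

start t=5: FL=S FR=W RL=S RR=W
cmd 1: advance +14 → t=19, phase=(18,8,18,8) → FL=W FR=W RL=W RR=W
cmd 2: advance +11 → t=30, phase=(9,19,9,19) → FL=W FR=W RL=W RR=W
cmd 3: advance +2 → t=32, phase=(11,1,11,1) → FL=W FR=S RL=W RR=S
cmd 4: advance +15 → t=47, phase=(6,16,6,16) → FL=S FR=W RL=S RR=W
cmd 5: advance +16 → t=63, phase=(2,12,2,12) → FL=S FR=W RL=S RR=W


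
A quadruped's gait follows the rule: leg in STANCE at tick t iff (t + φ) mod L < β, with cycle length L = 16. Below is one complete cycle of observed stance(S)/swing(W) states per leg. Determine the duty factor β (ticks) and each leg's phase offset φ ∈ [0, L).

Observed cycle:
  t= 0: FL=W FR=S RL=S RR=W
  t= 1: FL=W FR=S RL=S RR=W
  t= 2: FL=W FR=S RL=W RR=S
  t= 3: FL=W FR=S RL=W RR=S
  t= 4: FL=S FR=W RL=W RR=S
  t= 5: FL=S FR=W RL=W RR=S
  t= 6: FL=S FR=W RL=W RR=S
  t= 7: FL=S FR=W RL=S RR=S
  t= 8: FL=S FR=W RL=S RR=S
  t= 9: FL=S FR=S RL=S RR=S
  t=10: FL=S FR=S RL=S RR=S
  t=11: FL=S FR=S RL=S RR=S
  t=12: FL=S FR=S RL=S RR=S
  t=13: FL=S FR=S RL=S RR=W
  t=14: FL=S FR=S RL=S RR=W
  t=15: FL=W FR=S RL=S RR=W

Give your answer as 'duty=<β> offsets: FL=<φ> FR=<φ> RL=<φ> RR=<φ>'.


duty=11 offsets: FL=12 FR=7 RL=9 RR=14

duty β = stance ticks per leg = 11
FL: stance ticks = 11; W→S at t=4 → φ=12
FR: stance ticks = 11; W→S at t=9 → φ=7
RL: stance ticks = 11; W→S at t=7 → φ=9
RR: stance ticks = 11; W→S at t=2 → φ=14


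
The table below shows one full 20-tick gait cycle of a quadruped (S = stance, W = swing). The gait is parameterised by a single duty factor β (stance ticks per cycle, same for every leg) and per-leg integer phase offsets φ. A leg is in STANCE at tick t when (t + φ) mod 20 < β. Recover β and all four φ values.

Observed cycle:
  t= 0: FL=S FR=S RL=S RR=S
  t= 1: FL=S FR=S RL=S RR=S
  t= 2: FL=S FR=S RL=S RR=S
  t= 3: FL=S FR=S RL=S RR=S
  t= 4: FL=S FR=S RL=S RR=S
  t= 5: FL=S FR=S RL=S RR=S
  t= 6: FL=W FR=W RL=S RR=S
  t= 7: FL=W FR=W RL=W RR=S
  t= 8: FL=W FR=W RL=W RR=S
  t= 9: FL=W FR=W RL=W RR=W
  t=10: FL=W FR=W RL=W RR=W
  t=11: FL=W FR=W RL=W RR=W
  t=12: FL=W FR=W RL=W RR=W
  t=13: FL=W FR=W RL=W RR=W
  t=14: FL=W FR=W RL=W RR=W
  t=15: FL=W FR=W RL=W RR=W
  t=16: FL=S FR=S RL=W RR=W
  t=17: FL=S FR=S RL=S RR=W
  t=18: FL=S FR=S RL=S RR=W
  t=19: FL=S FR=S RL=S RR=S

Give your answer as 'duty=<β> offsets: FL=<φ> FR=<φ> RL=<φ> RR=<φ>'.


duty=10 offsets: FL=4 FR=4 RL=3 RR=1

duty β = stance ticks per leg = 10
FL: stance ticks = 10; W→S at t=16 → φ=4
FR: stance ticks = 10; W→S at t=16 → φ=4
RL: stance ticks = 10; W→S at t=17 → φ=3
RR: stance ticks = 10; W→S at t=19 → φ=1


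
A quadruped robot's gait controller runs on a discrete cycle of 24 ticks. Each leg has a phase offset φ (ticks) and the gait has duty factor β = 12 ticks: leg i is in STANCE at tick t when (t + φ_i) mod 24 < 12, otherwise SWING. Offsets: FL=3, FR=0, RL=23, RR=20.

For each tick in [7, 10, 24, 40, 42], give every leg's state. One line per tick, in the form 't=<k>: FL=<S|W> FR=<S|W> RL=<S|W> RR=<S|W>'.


t=7: phase=(10,7,6,3) vs β=12 → FL=S FR=S RL=S RR=S
t=10: phase=(13,10,9,6) vs β=12 → FL=W FR=S RL=S RR=S
t=24: phase=(3,0,23,20) vs β=12 → FL=S FR=S RL=W RR=W
t=40: phase=(19,16,15,12) vs β=12 → FL=W FR=W RL=W RR=W
t=42: phase=(21,18,17,14) vs β=12 → FL=W FR=W RL=W RR=W

t=7: FL=S FR=S RL=S RR=S
t=10: FL=W FR=S RL=S RR=S
t=24: FL=S FR=S RL=W RR=W
t=40: FL=W FR=W RL=W RR=W
t=42: FL=W FR=W RL=W RR=W


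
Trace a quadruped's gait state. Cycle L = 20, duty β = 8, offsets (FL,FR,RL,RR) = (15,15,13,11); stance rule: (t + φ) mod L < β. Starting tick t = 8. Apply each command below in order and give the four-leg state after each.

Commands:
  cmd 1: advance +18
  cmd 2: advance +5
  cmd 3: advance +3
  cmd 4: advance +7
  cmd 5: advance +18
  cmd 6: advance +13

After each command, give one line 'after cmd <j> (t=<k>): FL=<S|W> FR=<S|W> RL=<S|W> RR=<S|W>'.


after cmd 1 (t=26): FL=S FR=S RL=W RR=W
after cmd 2 (t=31): FL=S FR=S RL=S RR=S
after cmd 3 (t=34): FL=W FR=W RL=S RR=S
after cmd 4 (t=41): FL=W FR=W RL=W RR=W
after cmd 5 (t=59): FL=W FR=W RL=W RR=W
after cmd 6 (t=72): FL=S FR=S RL=S RR=S

start t=8: FL=S FR=S RL=S RR=W
cmd 1: advance +18 → t=26, phase=(1,1,19,17) → FL=S FR=S RL=W RR=W
cmd 2: advance +5 → t=31, phase=(6,6,4,2) → FL=S FR=S RL=S RR=S
cmd 3: advance +3 → t=34, phase=(9,9,7,5) → FL=W FR=W RL=S RR=S
cmd 4: advance +7 → t=41, phase=(16,16,14,12) → FL=W FR=W RL=W RR=W
cmd 5: advance +18 → t=59, phase=(14,14,12,10) → FL=W FR=W RL=W RR=W
cmd 6: advance +13 → t=72, phase=(7,7,5,3) → FL=S FR=S RL=S RR=S


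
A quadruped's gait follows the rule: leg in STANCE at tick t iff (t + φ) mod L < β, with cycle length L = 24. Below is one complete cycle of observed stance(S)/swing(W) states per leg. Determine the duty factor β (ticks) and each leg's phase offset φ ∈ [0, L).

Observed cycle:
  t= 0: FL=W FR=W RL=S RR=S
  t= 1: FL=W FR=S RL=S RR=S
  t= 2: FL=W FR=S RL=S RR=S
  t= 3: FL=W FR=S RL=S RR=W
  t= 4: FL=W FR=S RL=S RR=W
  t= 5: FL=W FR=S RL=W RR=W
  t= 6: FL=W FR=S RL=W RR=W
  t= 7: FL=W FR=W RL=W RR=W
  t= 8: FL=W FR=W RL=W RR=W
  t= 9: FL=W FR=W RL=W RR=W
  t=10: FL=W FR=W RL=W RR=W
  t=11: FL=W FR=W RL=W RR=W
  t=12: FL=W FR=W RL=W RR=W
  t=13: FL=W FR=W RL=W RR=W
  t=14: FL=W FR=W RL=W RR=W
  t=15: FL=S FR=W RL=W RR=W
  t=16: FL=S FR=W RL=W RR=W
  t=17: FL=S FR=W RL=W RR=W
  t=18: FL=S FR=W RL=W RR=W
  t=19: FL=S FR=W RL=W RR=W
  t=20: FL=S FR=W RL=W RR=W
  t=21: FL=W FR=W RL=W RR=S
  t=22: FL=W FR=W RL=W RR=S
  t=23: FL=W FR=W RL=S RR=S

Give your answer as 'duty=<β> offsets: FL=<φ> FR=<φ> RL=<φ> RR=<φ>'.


duty β = stance ticks per leg = 6
FL: stance ticks = 6; W→S at t=15 → φ=9
FR: stance ticks = 6; W→S at t=1 → φ=23
RL: stance ticks = 6; W→S at t=23 → φ=1
RR: stance ticks = 6; W→S at t=21 → φ=3

duty=6 offsets: FL=9 FR=23 RL=1 RR=3


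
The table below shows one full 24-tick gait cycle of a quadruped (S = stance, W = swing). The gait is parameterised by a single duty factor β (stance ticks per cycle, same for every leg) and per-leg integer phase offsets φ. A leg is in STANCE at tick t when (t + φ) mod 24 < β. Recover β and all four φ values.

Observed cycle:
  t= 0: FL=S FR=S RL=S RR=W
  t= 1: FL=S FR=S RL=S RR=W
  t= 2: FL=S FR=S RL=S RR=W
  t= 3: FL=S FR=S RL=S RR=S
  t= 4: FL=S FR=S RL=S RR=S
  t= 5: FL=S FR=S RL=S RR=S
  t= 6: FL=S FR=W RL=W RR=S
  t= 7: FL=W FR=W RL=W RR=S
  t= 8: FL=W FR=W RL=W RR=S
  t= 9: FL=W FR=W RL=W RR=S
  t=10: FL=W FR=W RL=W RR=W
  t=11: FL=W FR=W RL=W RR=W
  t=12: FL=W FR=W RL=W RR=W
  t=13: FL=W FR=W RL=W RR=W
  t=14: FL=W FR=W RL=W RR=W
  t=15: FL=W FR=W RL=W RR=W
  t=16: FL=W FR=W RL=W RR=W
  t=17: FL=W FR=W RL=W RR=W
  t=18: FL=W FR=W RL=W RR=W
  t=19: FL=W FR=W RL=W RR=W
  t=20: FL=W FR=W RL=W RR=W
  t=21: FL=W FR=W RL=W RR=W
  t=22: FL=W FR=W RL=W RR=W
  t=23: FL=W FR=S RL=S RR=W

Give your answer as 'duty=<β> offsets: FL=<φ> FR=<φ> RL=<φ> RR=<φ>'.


duty β = stance ticks per leg = 7
FL: stance ticks = 7; W→S at t=0 → φ=0
FR: stance ticks = 7; W→S at t=23 → φ=1
RL: stance ticks = 7; W→S at t=23 → φ=1
RR: stance ticks = 7; W→S at t=3 → φ=21

duty=7 offsets: FL=0 FR=1 RL=1 RR=21


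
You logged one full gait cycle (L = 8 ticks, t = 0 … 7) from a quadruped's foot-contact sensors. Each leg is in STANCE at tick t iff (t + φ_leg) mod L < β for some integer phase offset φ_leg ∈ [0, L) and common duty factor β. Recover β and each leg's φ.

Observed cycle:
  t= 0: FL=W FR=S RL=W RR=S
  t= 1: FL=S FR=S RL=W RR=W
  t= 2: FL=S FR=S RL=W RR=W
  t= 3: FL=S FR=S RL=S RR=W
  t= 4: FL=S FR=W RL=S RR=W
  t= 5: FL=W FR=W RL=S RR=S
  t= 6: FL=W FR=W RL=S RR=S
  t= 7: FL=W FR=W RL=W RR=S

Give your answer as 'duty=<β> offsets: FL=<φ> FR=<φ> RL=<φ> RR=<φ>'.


duty=4 offsets: FL=7 FR=0 RL=5 RR=3

duty β = stance ticks per leg = 4
FL: stance ticks = 4; W→S at t=1 → φ=7
FR: stance ticks = 4; W→S at t=0 → φ=0
RL: stance ticks = 4; W→S at t=3 → φ=5
RR: stance ticks = 4; W→S at t=5 → φ=3


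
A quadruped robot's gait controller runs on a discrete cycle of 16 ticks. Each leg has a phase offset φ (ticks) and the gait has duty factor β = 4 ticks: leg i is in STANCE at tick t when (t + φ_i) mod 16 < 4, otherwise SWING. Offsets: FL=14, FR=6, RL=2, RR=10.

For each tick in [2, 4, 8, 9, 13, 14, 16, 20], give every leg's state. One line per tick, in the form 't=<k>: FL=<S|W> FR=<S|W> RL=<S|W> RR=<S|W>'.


t=2: FL=S FR=W RL=W RR=W
t=4: FL=S FR=W RL=W RR=W
t=8: FL=W FR=W RL=W RR=S
t=9: FL=W FR=W RL=W RR=S
t=13: FL=W FR=S RL=W RR=W
t=14: FL=W FR=W RL=S RR=W
t=16: FL=W FR=W RL=S RR=W
t=20: FL=S FR=W RL=W RR=W

t=2: phase=(0,8,4,12) vs β=4 → FL=S FR=W RL=W RR=W
t=4: phase=(2,10,6,14) vs β=4 → FL=S FR=W RL=W RR=W
t=8: phase=(6,14,10,2) vs β=4 → FL=W FR=W RL=W RR=S
t=9: phase=(7,15,11,3) vs β=4 → FL=W FR=W RL=W RR=S
t=13: phase=(11,3,15,7) vs β=4 → FL=W FR=S RL=W RR=W
t=14: phase=(12,4,0,8) vs β=4 → FL=W FR=W RL=S RR=W
t=16: phase=(14,6,2,10) vs β=4 → FL=W FR=W RL=S RR=W
t=20: phase=(2,10,6,14) vs β=4 → FL=S FR=W RL=W RR=W


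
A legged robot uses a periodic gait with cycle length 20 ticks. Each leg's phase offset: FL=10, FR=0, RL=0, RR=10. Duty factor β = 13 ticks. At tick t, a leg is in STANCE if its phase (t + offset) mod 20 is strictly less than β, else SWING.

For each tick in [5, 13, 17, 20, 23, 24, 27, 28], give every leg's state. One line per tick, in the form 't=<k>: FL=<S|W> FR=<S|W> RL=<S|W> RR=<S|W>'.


t=5: phase=(15,5,5,15) vs β=13 → FL=W FR=S RL=S RR=W
t=13: phase=(3,13,13,3) vs β=13 → FL=S FR=W RL=W RR=S
t=17: phase=(7,17,17,7) vs β=13 → FL=S FR=W RL=W RR=S
t=20: phase=(10,0,0,10) vs β=13 → FL=S FR=S RL=S RR=S
t=23: phase=(13,3,3,13) vs β=13 → FL=W FR=S RL=S RR=W
t=24: phase=(14,4,4,14) vs β=13 → FL=W FR=S RL=S RR=W
t=27: phase=(17,7,7,17) vs β=13 → FL=W FR=S RL=S RR=W
t=28: phase=(18,8,8,18) vs β=13 → FL=W FR=S RL=S RR=W

t=5: FL=W FR=S RL=S RR=W
t=13: FL=S FR=W RL=W RR=S
t=17: FL=S FR=W RL=W RR=S
t=20: FL=S FR=S RL=S RR=S
t=23: FL=W FR=S RL=S RR=W
t=24: FL=W FR=S RL=S RR=W
t=27: FL=W FR=S RL=S RR=W
t=28: FL=W FR=S RL=S RR=W


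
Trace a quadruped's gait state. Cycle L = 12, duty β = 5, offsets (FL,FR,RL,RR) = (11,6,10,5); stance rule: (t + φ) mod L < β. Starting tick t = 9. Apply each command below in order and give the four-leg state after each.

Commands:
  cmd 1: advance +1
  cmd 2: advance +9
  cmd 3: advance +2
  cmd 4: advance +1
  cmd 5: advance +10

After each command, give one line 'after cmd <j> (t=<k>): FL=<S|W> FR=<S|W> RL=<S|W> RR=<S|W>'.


after cmd 1 (t=10): FL=W FR=S RL=W RR=S
after cmd 2 (t=19): FL=W FR=S RL=W RR=S
after cmd 3 (t=21): FL=W FR=S RL=W RR=S
after cmd 4 (t=22): FL=W FR=S RL=W RR=S
after cmd 5 (t=32): FL=W FR=S RL=W RR=S

start t=9: FL=W FR=S RL=W RR=S
cmd 1: advance +1 → t=10, phase=(9,4,8,3) → FL=W FR=S RL=W RR=S
cmd 2: advance +9 → t=19, phase=(6,1,5,0) → FL=W FR=S RL=W RR=S
cmd 3: advance +2 → t=21, phase=(8,3,7,2) → FL=W FR=S RL=W RR=S
cmd 4: advance +1 → t=22, phase=(9,4,8,3) → FL=W FR=S RL=W RR=S
cmd 5: advance +10 → t=32, phase=(7,2,6,1) → FL=W FR=S RL=W RR=S


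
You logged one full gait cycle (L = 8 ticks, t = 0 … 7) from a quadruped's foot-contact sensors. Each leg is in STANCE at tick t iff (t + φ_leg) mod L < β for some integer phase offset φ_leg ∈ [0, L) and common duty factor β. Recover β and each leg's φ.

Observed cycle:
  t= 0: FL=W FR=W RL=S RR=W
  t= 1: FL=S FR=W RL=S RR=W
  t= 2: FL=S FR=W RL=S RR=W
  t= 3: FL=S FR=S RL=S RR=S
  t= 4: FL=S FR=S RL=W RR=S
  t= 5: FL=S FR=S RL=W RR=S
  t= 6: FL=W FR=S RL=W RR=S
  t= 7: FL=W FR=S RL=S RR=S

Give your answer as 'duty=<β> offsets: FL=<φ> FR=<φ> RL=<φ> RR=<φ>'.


duty=5 offsets: FL=7 FR=5 RL=1 RR=5

duty β = stance ticks per leg = 5
FL: stance ticks = 5; W→S at t=1 → φ=7
FR: stance ticks = 5; W→S at t=3 → φ=5
RL: stance ticks = 5; W→S at t=7 → φ=1
RR: stance ticks = 5; W→S at t=3 → φ=5


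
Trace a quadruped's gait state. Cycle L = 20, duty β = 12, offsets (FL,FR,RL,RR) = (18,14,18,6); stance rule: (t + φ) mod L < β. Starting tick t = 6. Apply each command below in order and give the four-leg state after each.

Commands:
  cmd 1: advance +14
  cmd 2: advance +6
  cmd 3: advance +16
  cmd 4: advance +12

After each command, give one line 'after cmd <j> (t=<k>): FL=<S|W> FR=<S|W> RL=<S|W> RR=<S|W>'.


after cmd 1 (t=20): FL=W FR=W RL=W RR=S
after cmd 2 (t=26): FL=S FR=S RL=S RR=W
after cmd 3 (t=42): FL=S FR=W RL=S RR=S
after cmd 4 (t=54): FL=W FR=S RL=W RR=S

start t=6: FL=S FR=S RL=S RR=W
cmd 1: advance +14 → t=20, phase=(18,14,18,6) → FL=W FR=W RL=W RR=S
cmd 2: advance +6 → t=26, phase=(4,0,4,12) → FL=S FR=S RL=S RR=W
cmd 3: advance +16 → t=42, phase=(0,16,0,8) → FL=S FR=W RL=S RR=S
cmd 4: advance +12 → t=54, phase=(12,8,12,0) → FL=W FR=S RL=W RR=S


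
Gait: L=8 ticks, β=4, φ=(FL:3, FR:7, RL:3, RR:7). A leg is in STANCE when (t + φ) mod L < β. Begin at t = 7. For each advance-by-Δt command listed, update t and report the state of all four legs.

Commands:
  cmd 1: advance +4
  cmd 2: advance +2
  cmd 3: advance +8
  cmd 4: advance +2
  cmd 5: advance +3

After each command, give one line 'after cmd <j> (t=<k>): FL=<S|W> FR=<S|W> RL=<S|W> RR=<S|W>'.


start t=7: FL=S FR=W RL=S RR=W
cmd 1: advance +4 → t=11, phase=(6,2,6,2) → FL=W FR=S RL=W RR=S
cmd 2: advance +2 → t=13, phase=(0,4,0,4) → FL=S FR=W RL=S RR=W
cmd 3: advance +8 → t=21, phase=(0,4,0,4) → FL=S FR=W RL=S RR=W
cmd 4: advance +2 → t=23, phase=(2,6,2,6) → FL=S FR=W RL=S RR=W
cmd 5: advance +3 → t=26, phase=(5,1,5,1) → FL=W FR=S RL=W RR=S

after cmd 1 (t=11): FL=W FR=S RL=W RR=S
after cmd 2 (t=13): FL=S FR=W RL=S RR=W
after cmd 3 (t=21): FL=S FR=W RL=S RR=W
after cmd 4 (t=23): FL=S FR=W RL=S RR=W
after cmd 5 (t=26): FL=W FR=S RL=W RR=S


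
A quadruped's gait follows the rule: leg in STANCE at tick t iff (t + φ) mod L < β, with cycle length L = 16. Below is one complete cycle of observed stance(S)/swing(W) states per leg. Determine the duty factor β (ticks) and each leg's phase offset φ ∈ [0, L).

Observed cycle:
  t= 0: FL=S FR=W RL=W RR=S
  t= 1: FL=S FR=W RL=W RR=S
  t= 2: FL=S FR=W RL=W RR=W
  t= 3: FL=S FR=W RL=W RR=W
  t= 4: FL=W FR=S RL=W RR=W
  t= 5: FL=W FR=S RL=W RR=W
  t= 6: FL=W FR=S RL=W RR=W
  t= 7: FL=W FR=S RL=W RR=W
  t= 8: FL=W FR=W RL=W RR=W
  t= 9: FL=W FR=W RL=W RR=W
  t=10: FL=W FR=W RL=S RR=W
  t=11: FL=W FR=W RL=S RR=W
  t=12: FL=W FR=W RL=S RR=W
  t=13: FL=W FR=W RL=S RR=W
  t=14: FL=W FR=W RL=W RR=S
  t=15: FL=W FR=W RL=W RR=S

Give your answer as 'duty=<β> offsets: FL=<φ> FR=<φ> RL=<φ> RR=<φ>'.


duty=4 offsets: FL=0 FR=12 RL=6 RR=2

duty β = stance ticks per leg = 4
FL: stance ticks = 4; W→S at t=0 → φ=0
FR: stance ticks = 4; W→S at t=4 → φ=12
RL: stance ticks = 4; W→S at t=10 → φ=6
RR: stance ticks = 4; W→S at t=14 → φ=2


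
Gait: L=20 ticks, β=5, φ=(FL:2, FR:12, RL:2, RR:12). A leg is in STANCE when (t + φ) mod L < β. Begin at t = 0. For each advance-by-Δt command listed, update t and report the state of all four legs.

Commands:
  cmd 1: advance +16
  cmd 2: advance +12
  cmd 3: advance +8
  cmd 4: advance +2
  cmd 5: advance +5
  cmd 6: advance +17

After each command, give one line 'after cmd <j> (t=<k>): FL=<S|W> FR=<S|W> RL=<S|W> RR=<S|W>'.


after cmd 1 (t=16): FL=W FR=W RL=W RR=W
after cmd 2 (t=28): FL=W FR=S RL=W RR=S
after cmd 3 (t=36): FL=W FR=W RL=W RR=W
after cmd 4 (t=38): FL=S FR=W RL=S RR=W
after cmd 5 (t=43): FL=W FR=W RL=W RR=W
after cmd 6 (t=60): FL=S FR=W RL=S RR=W

start t=0: FL=S FR=W RL=S RR=W
cmd 1: advance +16 → t=16, phase=(18,8,18,8) → FL=W FR=W RL=W RR=W
cmd 2: advance +12 → t=28, phase=(10,0,10,0) → FL=W FR=S RL=W RR=S
cmd 3: advance +8 → t=36, phase=(18,8,18,8) → FL=W FR=W RL=W RR=W
cmd 4: advance +2 → t=38, phase=(0,10,0,10) → FL=S FR=W RL=S RR=W
cmd 5: advance +5 → t=43, phase=(5,15,5,15) → FL=W FR=W RL=W RR=W
cmd 6: advance +17 → t=60, phase=(2,12,2,12) → FL=S FR=W RL=S RR=W


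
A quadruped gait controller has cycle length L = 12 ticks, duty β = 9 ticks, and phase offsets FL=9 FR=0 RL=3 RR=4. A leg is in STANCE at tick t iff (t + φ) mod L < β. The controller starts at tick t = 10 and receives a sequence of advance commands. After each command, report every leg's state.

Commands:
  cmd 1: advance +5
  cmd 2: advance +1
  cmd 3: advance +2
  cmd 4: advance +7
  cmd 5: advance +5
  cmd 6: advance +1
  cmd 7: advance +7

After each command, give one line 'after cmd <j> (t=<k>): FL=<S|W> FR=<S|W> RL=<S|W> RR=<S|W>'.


start t=10: FL=S FR=W RL=S RR=S
cmd 1: advance +5 → t=15, phase=(0,3,6,7) → FL=S FR=S RL=S RR=S
cmd 2: advance +1 → t=16, phase=(1,4,7,8) → FL=S FR=S RL=S RR=S
cmd 3: advance +2 → t=18, phase=(3,6,9,10) → FL=S FR=S RL=W RR=W
cmd 4: advance +7 → t=25, phase=(10,1,4,5) → FL=W FR=S RL=S RR=S
cmd 5: advance +5 → t=30, phase=(3,6,9,10) → FL=S FR=S RL=W RR=W
cmd 6: advance +1 → t=31, phase=(4,7,10,11) → FL=S FR=S RL=W RR=W
cmd 7: advance +7 → t=38, phase=(11,2,5,6) → FL=W FR=S RL=S RR=S

after cmd 1 (t=15): FL=S FR=S RL=S RR=S
after cmd 2 (t=16): FL=S FR=S RL=S RR=S
after cmd 3 (t=18): FL=S FR=S RL=W RR=W
after cmd 4 (t=25): FL=W FR=S RL=S RR=S
after cmd 5 (t=30): FL=S FR=S RL=W RR=W
after cmd 6 (t=31): FL=S FR=S RL=W RR=W
after cmd 7 (t=38): FL=W FR=S RL=S RR=S


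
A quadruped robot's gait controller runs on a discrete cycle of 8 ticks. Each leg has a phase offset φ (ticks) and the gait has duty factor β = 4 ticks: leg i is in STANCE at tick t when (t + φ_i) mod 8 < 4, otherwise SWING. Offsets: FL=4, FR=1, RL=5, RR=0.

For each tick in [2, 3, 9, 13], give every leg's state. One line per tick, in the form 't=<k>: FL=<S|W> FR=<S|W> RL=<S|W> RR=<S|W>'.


t=2: FL=W FR=S RL=W RR=S
t=3: FL=W FR=W RL=S RR=S
t=9: FL=W FR=S RL=W RR=S
t=13: FL=S FR=W RL=S RR=W

t=2: phase=(6,3,7,2) vs β=4 → FL=W FR=S RL=W RR=S
t=3: phase=(7,4,0,3) vs β=4 → FL=W FR=W RL=S RR=S
t=9: phase=(5,2,6,1) vs β=4 → FL=W FR=S RL=W RR=S
t=13: phase=(1,6,2,5) vs β=4 → FL=S FR=W RL=S RR=W


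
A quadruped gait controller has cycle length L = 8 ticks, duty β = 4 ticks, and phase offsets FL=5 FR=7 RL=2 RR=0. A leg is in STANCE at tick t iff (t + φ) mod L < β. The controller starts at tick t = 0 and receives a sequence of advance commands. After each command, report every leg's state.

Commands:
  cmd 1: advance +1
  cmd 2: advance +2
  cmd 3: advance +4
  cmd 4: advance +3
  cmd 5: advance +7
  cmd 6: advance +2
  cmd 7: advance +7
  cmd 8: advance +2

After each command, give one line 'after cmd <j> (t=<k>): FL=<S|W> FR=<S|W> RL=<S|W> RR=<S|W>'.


after cmd 1 (t=1): FL=W FR=S RL=S RR=S
after cmd 2 (t=3): FL=S FR=S RL=W RR=S
after cmd 3 (t=7): FL=W FR=W RL=S RR=W
after cmd 4 (t=10): FL=W FR=S RL=W RR=S
after cmd 5 (t=17): FL=W FR=S RL=S RR=S
after cmd 6 (t=19): FL=S FR=S RL=W RR=S
after cmd 7 (t=26): FL=W FR=S RL=W RR=S
after cmd 8 (t=28): FL=S FR=S RL=W RR=W

start t=0: FL=W FR=W RL=S RR=S
cmd 1: advance +1 → t=1, phase=(6,0,3,1) → FL=W FR=S RL=S RR=S
cmd 2: advance +2 → t=3, phase=(0,2,5,3) → FL=S FR=S RL=W RR=S
cmd 3: advance +4 → t=7, phase=(4,6,1,7) → FL=W FR=W RL=S RR=W
cmd 4: advance +3 → t=10, phase=(7,1,4,2) → FL=W FR=S RL=W RR=S
cmd 5: advance +7 → t=17, phase=(6,0,3,1) → FL=W FR=S RL=S RR=S
cmd 6: advance +2 → t=19, phase=(0,2,5,3) → FL=S FR=S RL=W RR=S
cmd 7: advance +7 → t=26, phase=(7,1,4,2) → FL=W FR=S RL=W RR=S
cmd 8: advance +2 → t=28, phase=(1,3,6,4) → FL=S FR=S RL=W RR=W


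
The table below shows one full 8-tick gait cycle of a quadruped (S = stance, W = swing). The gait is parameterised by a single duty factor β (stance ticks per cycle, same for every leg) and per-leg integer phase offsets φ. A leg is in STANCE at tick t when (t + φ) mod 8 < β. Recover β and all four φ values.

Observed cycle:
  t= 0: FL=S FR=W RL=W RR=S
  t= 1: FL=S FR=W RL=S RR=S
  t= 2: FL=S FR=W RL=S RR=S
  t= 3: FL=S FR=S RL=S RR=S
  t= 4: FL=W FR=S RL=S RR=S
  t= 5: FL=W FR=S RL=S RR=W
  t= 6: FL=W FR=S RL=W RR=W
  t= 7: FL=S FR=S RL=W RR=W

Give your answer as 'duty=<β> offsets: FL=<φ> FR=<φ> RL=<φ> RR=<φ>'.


duty=5 offsets: FL=1 FR=5 RL=7 RR=0

duty β = stance ticks per leg = 5
FL: stance ticks = 5; W→S at t=7 → φ=1
FR: stance ticks = 5; W→S at t=3 → φ=5
RL: stance ticks = 5; W→S at t=1 → φ=7
RR: stance ticks = 5; W→S at t=0 → φ=0


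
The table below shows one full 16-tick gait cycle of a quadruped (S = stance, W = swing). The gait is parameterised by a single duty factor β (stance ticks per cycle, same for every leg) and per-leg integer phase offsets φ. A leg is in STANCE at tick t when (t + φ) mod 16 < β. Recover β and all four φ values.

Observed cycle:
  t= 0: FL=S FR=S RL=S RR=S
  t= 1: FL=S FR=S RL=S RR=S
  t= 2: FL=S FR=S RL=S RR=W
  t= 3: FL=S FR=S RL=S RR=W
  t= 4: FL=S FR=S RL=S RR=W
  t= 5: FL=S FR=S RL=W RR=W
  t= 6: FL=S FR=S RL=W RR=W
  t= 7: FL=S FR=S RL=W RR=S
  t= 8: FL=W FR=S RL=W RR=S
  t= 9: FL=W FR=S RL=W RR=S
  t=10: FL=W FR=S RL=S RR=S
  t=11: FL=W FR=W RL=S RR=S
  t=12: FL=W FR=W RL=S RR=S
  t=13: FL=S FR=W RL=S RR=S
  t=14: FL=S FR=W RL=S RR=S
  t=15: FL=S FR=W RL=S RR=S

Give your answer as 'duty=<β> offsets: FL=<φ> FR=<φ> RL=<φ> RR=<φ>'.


duty=11 offsets: FL=3 FR=0 RL=6 RR=9

duty β = stance ticks per leg = 11
FL: stance ticks = 11; W→S at t=13 → φ=3
FR: stance ticks = 11; W→S at t=0 → φ=0
RL: stance ticks = 11; W→S at t=10 → φ=6
RR: stance ticks = 11; W→S at t=7 → φ=9


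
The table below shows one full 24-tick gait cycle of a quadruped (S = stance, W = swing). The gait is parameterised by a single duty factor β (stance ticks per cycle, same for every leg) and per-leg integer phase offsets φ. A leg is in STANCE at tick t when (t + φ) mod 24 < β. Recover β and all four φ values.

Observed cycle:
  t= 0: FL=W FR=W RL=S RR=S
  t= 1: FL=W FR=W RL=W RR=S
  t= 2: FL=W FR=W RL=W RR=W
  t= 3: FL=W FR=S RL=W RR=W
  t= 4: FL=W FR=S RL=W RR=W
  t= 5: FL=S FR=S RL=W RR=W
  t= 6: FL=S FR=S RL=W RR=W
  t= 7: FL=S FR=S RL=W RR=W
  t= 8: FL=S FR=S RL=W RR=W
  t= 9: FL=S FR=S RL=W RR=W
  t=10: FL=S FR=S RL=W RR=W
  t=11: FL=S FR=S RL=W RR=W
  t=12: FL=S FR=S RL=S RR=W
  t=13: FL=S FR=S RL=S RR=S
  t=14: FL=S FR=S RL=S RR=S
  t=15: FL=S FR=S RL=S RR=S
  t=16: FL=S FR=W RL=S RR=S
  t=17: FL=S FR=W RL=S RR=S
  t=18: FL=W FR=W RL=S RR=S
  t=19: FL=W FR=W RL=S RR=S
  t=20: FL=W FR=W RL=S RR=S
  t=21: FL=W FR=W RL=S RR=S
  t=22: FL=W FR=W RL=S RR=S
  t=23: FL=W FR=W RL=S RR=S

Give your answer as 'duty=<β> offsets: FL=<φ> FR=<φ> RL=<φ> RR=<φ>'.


duty β = stance ticks per leg = 13
FL: stance ticks = 13; W→S at t=5 → φ=19
FR: stance ticks = 13; W→S at t=3 → φ=21
RL: stance ticks = 13; W→S at t=12 → φ=12
RR: stance ticks = 13; W→S at t=13 → φ=11

duty=13 offsets: FL=19 FR=21 RL=12 RR=11


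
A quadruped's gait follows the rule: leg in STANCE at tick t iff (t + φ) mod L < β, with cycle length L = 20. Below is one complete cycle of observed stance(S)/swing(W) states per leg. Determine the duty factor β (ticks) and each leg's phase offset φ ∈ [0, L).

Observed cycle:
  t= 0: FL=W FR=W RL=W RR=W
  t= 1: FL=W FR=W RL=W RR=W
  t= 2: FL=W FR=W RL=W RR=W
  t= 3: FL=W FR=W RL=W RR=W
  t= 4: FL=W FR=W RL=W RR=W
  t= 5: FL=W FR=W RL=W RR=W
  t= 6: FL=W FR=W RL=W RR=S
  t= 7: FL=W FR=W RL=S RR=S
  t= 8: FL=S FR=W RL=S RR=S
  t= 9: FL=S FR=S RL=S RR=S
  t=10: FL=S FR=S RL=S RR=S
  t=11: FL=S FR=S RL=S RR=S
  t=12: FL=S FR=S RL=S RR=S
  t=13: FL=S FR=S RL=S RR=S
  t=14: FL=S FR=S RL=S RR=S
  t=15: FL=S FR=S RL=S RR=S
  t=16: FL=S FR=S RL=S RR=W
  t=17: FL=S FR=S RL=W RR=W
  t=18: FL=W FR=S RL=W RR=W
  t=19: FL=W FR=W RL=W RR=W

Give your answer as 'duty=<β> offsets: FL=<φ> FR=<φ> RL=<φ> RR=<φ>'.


duty β = stance ticks per leg = 10
FL: stance ticks = 10; W→S at t=8 → φ=12
FR: stance ticks = 10; W→S at t=9 → φ=11
RL: stance ticks = 10; W→S at t=7 → φ=13
RR: stance ticks = 10; W→S at t=6 → φ=14

duty=10 offsets: FL=12 FR=11 RL=13 RR=14


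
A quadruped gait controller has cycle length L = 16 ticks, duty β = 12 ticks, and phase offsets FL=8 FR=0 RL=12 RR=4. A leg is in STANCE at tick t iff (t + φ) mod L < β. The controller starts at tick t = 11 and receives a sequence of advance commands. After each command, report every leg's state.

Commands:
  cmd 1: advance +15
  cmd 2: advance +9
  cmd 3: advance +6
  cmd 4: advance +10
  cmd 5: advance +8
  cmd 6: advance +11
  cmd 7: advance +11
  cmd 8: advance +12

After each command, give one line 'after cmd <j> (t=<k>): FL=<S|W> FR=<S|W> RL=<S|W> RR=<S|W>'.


start t=11: FL=S FR=S RL=S RR=W
cmd 1: advance +15 → t=26, phase=(2,10,6,14) → FL=S FR=S RL=S RR=W
cmd 2: advance +9 → t=35, phase=(11,3,15,7) → FL=S FR=S RL=W RR=S
cmd 3: advance +6 → t=41, phase=(1,9,5,13) → FL=S FR=S RL=S RR=W
cmd 4: advance +10 → t=51, phase=(11,3,15,7) → FL=S FR=S RL=W RR=S
cmd 5: advance +8 → t=59, phase=(3,11,7,15) → FL=S FR=S RL=S RR=W
cmd 6: advance +11 → t=70, phase=(14,6,2,10) → FL=W FR=S RL=S RR=S
cmd 7: advance +11 → t=81, phase=(9,1,13,5) → FL=S FR=S RL=W RR=S
cmd 8: advance +12 → t=93, phase=(5,13,9,1) → FL=S FR=W RL=S RR=S

after cmd 1 (t=26): FL=S FR=S RL=S RR=W
after cmd 2 (t=35): FL=S FR=S RL=W RR=S
after cmd 3 (t=41): FL=S FR=S RL=S RR=W
after cmd 4 (t=51): FL=S FR=S RL=W RR=S
after cmd 5 (t=59): FL=S FR=S RL=S RR=W
after cmd 6 (t=70): FL=W FR=S RL=S RR=S
after cmd 7 (t=81): FL=S FR=S RL=W RR=S
after cmd 8 (t=93): FL=S FR=W RL=S RR=S


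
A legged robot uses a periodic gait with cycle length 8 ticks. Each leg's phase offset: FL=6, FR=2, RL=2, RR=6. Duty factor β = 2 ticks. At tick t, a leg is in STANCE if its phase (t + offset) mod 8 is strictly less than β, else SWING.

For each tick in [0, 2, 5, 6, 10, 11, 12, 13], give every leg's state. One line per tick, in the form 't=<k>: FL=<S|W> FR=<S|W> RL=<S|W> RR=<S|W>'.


t=0: FL=W FR=W RL=W RR=W
t=2: FL=S FR=W RL=W RR=S
t=5: FL=W FR=W RL=W RR=W
t=6: FL=W FR=S RL=S RR=W
t=10: FL=S FR=W RL=W RR=S
t=11: FL=S FR=W RL=W RR=S
t=12: FL=W FR=W RL=W RR=W
t=13: FL=W FR=W RL=W RR=W

t=0: phase=(6,2,2,6) vs β=2 → FL=W FR=W RL=W RR=W
t=2: phase=(0,4,4,0) vs β=2 → FL=S FR=W RL=W RR=S
t=5: phase=(3,7,7,3) vs β=2 → FL=W FR=W RL=W RR=W
t=6: phase=(4,0,0,4) vs β=2 → FL=W FR=S RL=S RR=W
t=10: phase=(0,4,4,0) vs β=2 → FL=S FR=W RL=W RR=S
t=11: phase=(1,5,5,1) vs β=2 → FL=S FR=W RL=W RR=S
t=12: phase=(2,6,6,2) vs β=2 → FL=W FR=W RL=W RR=W
t=13: phase=(3,7,7,3) vs β=2 → FL=W FR=W RL=W RR=W


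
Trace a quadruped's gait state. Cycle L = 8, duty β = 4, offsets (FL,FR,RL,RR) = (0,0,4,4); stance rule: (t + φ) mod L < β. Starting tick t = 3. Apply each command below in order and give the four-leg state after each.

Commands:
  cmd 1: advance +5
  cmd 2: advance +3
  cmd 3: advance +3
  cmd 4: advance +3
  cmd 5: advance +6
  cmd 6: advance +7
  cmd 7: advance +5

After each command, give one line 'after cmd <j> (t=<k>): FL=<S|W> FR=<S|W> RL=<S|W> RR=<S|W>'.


after cmd 1 (t=8): FL=S FR=S RL=W RR=W
after cmd 2 (t=11): FL=S FR=S RL=W RR=W
after cmd 3 (t=14): FL=W FR=W RL=S RR=S
after cmd 4 (t=17): FL=S FR=S RL=W RR=W
after cmd 5 (t=23): FL=W FR=W RL=S RR=S
after cmd 6 (t=30): FL=W FR=W RL=S RR=S
after cmd 7 (t=35): FL=S FR=S RL=W RR=W

start t=3: FL=S FR=S RL=W RR=W
cmd 1: advance +5 → t=8, phase=(0,0,4,4) → FL=S FR=S RL=W RR=W
cmd 2: advance +3 → t=11, phase=(3,3,7,7) → FL=S FR=S RL=W RR=W
cmd 3: advance +3 → t=14, phase=(6,6,2,2) → FL=W FR=W RL=S RR=S
cmd 4: advance +3 → t=17, phase=(1,1,5,5) → FL=S FR=S RL=W RR=W
cmd 5: advance +6 → t=23, phase=(7,7,3,3) → FL=W FR=W RL=S RR=S
cmd 6: advance +7 → t=30, phase=(6,6,2,2) → FL=W FR=W RL=S RR=S
cmd 7: advance +5 → t=35, phase=(3,3,7,7) → FL=S FR=S RL=W RR=W


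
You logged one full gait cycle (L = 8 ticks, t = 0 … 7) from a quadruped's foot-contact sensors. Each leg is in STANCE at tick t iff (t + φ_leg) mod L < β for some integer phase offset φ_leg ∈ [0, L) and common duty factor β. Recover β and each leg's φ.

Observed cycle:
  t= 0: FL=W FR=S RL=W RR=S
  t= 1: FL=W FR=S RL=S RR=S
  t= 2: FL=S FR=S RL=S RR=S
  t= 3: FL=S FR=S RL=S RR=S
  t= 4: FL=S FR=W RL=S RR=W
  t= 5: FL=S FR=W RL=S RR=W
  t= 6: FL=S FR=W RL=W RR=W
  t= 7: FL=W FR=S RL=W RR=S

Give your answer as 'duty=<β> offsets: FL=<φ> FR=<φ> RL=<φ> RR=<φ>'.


duty β = stance ticks per leg = 5
FL: stance ticks = 5; W→S at t=2 → φ=6
FR: stance ticks = 5; W→S at t=7 → φ=1
RL: stance ticks = 5; W→S at t=1 → φ=7
RR: stance ticks = 5; W→S at t=7 → φ=1

duty=5 offsets: FL=6 FR=1 RL=7 RR=1


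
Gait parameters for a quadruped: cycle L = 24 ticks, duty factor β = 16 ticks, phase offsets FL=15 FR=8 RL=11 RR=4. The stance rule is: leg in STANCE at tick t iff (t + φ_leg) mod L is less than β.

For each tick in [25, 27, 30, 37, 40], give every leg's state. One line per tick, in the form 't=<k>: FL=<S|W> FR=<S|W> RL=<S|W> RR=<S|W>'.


t=25: FL=W FR=S RL=S RR=S
t=27: FL=W FR=S RL=S RR=S
t=30: FL=W FR=S RL=W RR=S
t=37: FL=S FR=W RL=S RR=W
t=40: FL=S FR=S RL=S RR=W

t=25: phase=(16,9,12,5) vs β=16 → FL=W FR=S RL=S RR=S
t=27: phase=(18,11,14,7) vs β=16 → FL=W FR=S RL=S RR=S
t=30: phase=(21,14,17,10) vs β=16 → FL=W FR=S RL=W RR=S
t=37: phase=(4,21,0,17) vs β=16 → FL=S FR=W RL=S RR=W
t=40: phase=(7,0,3,20) vs β=16 → FL=S FR=S RL=S RR=W


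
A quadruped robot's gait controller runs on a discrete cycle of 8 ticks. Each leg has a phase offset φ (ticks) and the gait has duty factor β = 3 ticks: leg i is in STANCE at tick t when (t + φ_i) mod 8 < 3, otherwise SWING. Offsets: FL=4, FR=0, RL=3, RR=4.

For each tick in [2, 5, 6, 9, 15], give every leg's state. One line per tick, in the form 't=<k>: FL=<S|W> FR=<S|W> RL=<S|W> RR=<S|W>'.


t=2: phase=(6,2,5,6) vs β=3 → FL=W FR=S RL=W RR=W
t=5: phase=(1,5,0,1) vs β=3 → FL=S FR=W RL=S RR=S
t=6: phase=(2,6,1,2) vs β=3 → FL=S FR=W RL=S RR=S
t=9: phase=(5,1,4,5) vs β=3 → FL=W FR=S RL=W RR=W
t=15: phase=(3,7,2,3) vs β=3 → FL=W FR=W RL=S RR=W

t=2: FL=W FR=S RL=W RR=W
t=5: FL=S FR=W RL=S RR=S
t=6: FL=S FR=W RL=S RR=S
t=9: FL=W FR=S RL=W RR=W
t=15: FL=W FR=W RL=S RR=W


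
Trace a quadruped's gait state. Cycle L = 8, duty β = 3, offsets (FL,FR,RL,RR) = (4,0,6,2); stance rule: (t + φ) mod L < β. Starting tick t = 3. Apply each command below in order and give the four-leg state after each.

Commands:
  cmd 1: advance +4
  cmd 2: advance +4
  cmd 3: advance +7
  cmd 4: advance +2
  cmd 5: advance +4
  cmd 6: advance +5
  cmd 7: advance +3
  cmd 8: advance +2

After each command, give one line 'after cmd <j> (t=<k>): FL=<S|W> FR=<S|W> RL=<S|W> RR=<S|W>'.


after cmd 1 (t=7): FL=W FR=W RL=W RR=S
after cmd 2 (t=11): FL=W FR=W RL=S RR=W
after cmd 3 (t=18): FL=W FR=S RL=S RR=W
after cmd 4 (t=20): FL=S FR=W RL=S RR=W
after cmd 5 (t=24): FL=W FR=S RL=W RR=S
after cmd 6 (t=29): FL=S FR=W RL=W RR=W
after cmd 7 (t=32): FL=W FR=S RL=W RR=S
after cmd 8 (t=34): FL=W FR=S RL=S RR=W

start t=3: FL=W FR=W RL=S RR=W
cmd 1: advance +4 → t=7, phase=(3,7,5,1) → FL=W FR=W RL=W RR=S
cmd 2: advance +4 → t=11, phase=(7,3,1,5) → FL=W FR=W RL=S RR=W
cmd 3: advance +7 → t=18, phase=(6,2,0,4) → FL=W FR=S RL=S RR=W
cmd 4: advance +2 → t=20, phase=(0,4,2,6) → FL=S FR=W RL=S RR=W
cmd 5: advance +4 → t=24, phase=(4,0,6,2) → FL=W FR=S RL=W RR=S
cmd 6: advance +5 → t=29, phase=(1,5,3,7) → FL=S FR=W RL=W RR=W
cmd 7: advance +3 → t=32, phase=(4,0,6,2) → FL=W FR=S RL=W RR=S
cmd 8: advance +2 → t=34, phase=(6,2,0,4) → FL=W FR=S RL=S RR=W


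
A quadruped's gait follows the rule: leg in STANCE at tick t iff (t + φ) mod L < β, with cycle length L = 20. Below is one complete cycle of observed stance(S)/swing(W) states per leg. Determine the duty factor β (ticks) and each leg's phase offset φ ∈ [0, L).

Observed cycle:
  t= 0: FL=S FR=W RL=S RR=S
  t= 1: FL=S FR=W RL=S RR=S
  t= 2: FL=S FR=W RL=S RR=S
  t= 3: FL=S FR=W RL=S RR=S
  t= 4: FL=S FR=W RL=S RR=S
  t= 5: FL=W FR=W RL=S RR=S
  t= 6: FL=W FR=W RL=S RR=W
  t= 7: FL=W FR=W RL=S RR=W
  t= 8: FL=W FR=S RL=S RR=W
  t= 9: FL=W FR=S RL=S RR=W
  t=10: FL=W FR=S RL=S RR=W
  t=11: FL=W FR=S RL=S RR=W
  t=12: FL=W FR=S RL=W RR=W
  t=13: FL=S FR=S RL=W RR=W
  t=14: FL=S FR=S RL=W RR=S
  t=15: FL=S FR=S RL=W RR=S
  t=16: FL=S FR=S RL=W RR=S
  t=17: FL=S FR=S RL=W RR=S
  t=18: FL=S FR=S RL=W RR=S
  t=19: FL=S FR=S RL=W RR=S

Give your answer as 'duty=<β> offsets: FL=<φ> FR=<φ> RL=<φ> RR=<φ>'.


duty=12 offsets: FL=7 FR=12 RL=0 RR=6

duty β = stance ticks per leg = 12
FL: stance ticks = 12; W→S at t=13 → φ=7
FR: stance ticks = 12; W→S at t=8 → φ=12
RL: stance ticks = 12; W→S at t=0 → φ=0
RR: stance ticks = 12; W→S at t=14 → φ=6


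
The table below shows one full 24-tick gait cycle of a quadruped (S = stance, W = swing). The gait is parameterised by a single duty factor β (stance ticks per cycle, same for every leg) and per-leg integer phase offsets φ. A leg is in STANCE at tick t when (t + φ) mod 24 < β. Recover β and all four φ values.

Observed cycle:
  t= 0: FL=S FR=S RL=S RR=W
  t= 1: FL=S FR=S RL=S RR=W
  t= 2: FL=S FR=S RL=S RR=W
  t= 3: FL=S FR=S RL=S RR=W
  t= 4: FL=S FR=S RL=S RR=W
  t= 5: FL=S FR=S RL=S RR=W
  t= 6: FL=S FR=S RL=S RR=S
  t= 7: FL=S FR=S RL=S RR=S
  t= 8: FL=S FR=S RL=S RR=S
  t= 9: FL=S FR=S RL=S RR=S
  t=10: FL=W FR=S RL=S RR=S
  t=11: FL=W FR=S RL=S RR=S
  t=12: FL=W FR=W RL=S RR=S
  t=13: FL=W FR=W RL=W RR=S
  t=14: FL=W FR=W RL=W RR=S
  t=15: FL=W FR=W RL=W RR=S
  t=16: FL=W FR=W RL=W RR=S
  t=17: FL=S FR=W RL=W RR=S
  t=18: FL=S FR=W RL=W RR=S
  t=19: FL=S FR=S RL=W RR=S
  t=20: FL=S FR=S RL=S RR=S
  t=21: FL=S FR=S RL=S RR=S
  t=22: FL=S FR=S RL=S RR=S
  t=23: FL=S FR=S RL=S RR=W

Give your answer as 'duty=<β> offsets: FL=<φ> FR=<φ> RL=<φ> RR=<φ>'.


duty β = stance ticks per leg = 17
FL: stance ticks = 17; W→S at t=17 → φ=7
FR: stance ticks = 17; W→S at t=19 → φ=5
RL: stance ticks = 17; W→S at t=20 → φ=4
RR: stance ticks = 17; W→S at t=6 → φ=18

duty=17 offsets: FL=7 FR=5 RL=4 RR=18


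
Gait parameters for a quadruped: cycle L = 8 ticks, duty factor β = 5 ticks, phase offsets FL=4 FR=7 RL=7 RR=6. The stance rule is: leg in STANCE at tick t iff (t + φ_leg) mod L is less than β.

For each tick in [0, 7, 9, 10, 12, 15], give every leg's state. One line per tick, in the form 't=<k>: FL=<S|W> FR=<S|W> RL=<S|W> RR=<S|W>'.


t=0: FL=S FR=W RL=W RR=W
t=7: FL=S FR=W RL=W RR=W
t=9: FL=W FR=S RL=S RR=W
t=10: FL=W FR=S RL=S RR=S
t=12: FL=S FR=S RL=S RR=S
t=15: FL=S FR=W RL=W RR=W

t=0: phase=(4,7,7,6) vs β=5 → FL=S FR=W RL=W RR=W
t=7: phase=(3,6,6,5) vs β=5 → FL=S FR=W RL=W RR=W
t=9: phase=(5,0,0,7) vs β=5 → FL=W FR=S RL=S RR=W
t=10: phase=(6,1,1,0) vs β=5 → FL=W FR=S RL=S RR=S
t=12: phase=(0,3,3,2) vs β=5 → FL=S FR=S RL=S RR=S
t=15: phase=(3,6,6,5) vs β=5 → FL=S FR=W RL=W RR=W
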